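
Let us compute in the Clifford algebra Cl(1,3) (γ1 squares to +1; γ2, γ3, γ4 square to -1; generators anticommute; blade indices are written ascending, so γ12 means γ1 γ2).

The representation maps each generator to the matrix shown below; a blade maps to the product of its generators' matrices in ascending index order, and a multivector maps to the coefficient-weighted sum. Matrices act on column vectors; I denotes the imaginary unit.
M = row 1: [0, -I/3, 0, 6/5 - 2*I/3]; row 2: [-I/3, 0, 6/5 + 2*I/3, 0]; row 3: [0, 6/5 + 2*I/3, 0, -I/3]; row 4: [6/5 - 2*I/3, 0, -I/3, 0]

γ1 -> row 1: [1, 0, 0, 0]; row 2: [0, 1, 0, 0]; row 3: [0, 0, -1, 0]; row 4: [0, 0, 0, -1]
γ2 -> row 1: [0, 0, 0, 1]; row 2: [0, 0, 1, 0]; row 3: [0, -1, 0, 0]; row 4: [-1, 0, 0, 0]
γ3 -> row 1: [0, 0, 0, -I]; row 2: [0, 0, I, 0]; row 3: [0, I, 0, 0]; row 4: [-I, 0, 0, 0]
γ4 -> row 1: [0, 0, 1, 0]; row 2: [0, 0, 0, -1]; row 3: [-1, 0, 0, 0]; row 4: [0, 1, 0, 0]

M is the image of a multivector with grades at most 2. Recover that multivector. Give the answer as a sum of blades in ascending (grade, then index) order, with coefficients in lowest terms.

Method: the blade images are trace-orthogonal — tr(rho(e_A) rho(e_B)^-1) = 4 if A = B and 0 otherwise — and rho(e_A)^-1 = (e_A)^2 * rho(e_A) with (e_A)^2 = +1 or -1, so the coefficient of e_A in the preimage is (e_A)^2 * tr(M rho(e_A))/4.
Nonzero projections over blades of grade <= 2: γ3: (γ3)^2 = -1, tr(M rho(γ3)) = -8/3, coefficient 2/3; γ12: (γ12)^2 = +1, tr(M rho(γ12)) = 24/5, coefficient 6/5; γ34: (γ34)^2 = -1, tr(M rho(γ34)) = -4/3, coefficient 1/3. Every other blade of grade <= 2 projects to 0.
Answer: 2/3*γ3 + 6/5*γ12 + 1/3*γ34


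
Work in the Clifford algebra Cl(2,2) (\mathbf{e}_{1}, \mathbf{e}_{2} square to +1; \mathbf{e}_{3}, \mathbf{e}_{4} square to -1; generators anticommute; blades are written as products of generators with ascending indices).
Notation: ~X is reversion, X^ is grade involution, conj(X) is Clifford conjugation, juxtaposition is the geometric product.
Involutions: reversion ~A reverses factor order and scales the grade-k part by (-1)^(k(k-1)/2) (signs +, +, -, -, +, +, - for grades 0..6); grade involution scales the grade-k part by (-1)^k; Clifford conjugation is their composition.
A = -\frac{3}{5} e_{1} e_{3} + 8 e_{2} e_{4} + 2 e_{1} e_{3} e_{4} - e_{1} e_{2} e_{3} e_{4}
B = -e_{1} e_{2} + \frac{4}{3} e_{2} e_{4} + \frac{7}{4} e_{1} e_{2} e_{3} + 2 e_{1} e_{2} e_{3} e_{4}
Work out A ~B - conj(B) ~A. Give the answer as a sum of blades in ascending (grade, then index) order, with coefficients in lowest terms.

first term: -\frac{38}{3} - \frac{101}{20} e_{2} - \frac{7}{4} e_{4} - \frac{52}{3} e_{1} e_{3} - 8 e_{1} e_{4} - \frac{3}{5} e_{2} e_{3} - \frac{23}{10} e_{2} e_{4} + e_{3} e_{4} + \frac{8}{3} e_{1} e_{2} e_{3} - 14 e_{1} e_{3} e_{4} + 2 e_{2} e_{3} e_{4} - \frac{4}{5} e_{1} e_{2} e_{3} e_{4}
second term: \frac{26}{3} - \frac{101}{20} e_{2} - \frac{7}{4} e_{4} + \frac{44}{3} e_{1} e_{3} - 8 e_{1} e_{4} - \frac{3}{5} e_{2} e_{3} + \frac{23}{10} e_{2} e_{4} + e_{3} e_{4} + \frac{8}{3} e_{1} e_{2} e_{3} + 14 e_{1} e_{3} e_{4} + 2 e_{2} e_{3} e_{4} + \frac{4}{5} e_{1} e_{2} e_{3} e_{4}
Answer: -\frac{64}{3} - 32 e_{1} e_{3} - \frac{23}{5} e_{2} e_{4} - 28 e_{1} e_{3} e_{4} - \frac{8}{5} e_{1} e_{2} e_{3} e_{4}


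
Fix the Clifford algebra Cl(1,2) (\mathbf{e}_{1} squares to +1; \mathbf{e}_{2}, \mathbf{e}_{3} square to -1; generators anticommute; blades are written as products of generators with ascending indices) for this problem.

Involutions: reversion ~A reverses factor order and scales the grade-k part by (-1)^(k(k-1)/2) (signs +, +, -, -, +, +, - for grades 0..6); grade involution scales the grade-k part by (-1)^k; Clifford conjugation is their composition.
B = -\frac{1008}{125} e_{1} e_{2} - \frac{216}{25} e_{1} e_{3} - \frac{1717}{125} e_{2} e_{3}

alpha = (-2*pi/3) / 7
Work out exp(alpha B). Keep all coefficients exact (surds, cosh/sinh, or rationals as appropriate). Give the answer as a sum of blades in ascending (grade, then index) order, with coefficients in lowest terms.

B^2 term by term: the squares give (-\frac{1008}{125})^2*(e_{1} e_{2})^2 + (-\frac{216}{25})^2*(e_{1} e_{3})^2 + (-\frac{1717}{125})^2*(e_{2} e_{3})^2 = \frac{1016064}{15625}*(+1) + \frac{46656}{625}*(+1) + \frac{2948089}{15625}*(-1) = -49 (each basis 2-blade squares to minus the product of its generators' squares); cross terms between blades sharing an index anticommute and cancel. So B^2 = -49.
B^2 = -49 — since the square is negative, the closed form is circular: l = 7, alpha*l = - \frac{2 \pi}{3}, so exp(alpha B) = cos(- \frac{2 \pi}{3}) + (sin(- \frac{2 \pi}{3})/7)*B = - \frac{1}{2} + (- \frac{\sqrt{3}}{14})*B.
Answer: - \frac{1}{2} + \frac{72 \sqrt{3}}{125} e_{1} e_{2} + \frac{108 \sqrt{3}}{175} e_{1} e_{3} + \frac{1717 \sqrt{3}}{1750} e_{2} e_{3}


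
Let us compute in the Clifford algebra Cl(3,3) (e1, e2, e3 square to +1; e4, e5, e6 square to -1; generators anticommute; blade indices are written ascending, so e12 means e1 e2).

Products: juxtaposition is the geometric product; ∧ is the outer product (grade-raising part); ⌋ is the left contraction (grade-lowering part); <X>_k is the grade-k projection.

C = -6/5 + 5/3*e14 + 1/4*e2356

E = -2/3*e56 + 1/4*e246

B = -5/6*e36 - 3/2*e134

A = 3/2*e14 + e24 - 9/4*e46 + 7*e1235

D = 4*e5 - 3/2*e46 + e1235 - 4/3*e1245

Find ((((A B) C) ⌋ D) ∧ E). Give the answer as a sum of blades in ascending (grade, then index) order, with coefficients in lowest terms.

step 1: 9/4*e3 - 15/8*e34 - 3/2*e123 + 27/8*e136 + 21/2*e245 + 35/6*e1256 + 5/4*e1346 + 5/6*e2346
step 2: -27/10*e3 + 5/3*e13 + 9/4*e34 - 25/12*e36 - 5/24*e45 + 9/5*e123 - 587/32*e125 - 15/4*e134 - 81/20*e136 + 3/8*e156 - 5/2*e234 - 63/5*e245 - 9/16*e256 - 33/4*e346 + 25/18*e1236 - 5/16*e1245 - 7*e1256 - 3/2*e1346 - e2346 - 2665/288*e2456
step 3: 5/12 + 84/5*e1 + 587/32*e3 - 587/24*e4 - 9/5*e5 - 5/18*e12 + 5/3*e25 - 27/10*e125
step 4: -5/18*e56 - 56/5*e156 + 5/48*e246 - 587/48*e356 + 587/36*e456 + 21/5*e1246 + 5/27*e1256 - 587/128*e2346 - 9/20*e2456
Answer: -5/18*e56 - 56/5*e156 + 5/48*e246 - 587/48*e356 + 587/36*e456 + 21/5*e1246 + 5/27*e1256 - 587/128*e2346 - 9/20*e2456


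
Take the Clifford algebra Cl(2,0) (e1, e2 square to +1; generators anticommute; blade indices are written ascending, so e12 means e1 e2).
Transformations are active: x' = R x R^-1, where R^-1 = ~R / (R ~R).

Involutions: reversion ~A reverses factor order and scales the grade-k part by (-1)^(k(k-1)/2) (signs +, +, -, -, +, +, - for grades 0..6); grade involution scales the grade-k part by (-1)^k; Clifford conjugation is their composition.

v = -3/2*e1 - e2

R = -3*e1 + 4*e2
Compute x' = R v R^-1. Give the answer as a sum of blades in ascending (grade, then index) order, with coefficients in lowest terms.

~R = -3*e1 + 4*e2, and R ~R = 25, so R^-1 = ~R / (25).
R v = 1/2 + 9*e12
Answer: 69/50*e1 + 29/25*e2


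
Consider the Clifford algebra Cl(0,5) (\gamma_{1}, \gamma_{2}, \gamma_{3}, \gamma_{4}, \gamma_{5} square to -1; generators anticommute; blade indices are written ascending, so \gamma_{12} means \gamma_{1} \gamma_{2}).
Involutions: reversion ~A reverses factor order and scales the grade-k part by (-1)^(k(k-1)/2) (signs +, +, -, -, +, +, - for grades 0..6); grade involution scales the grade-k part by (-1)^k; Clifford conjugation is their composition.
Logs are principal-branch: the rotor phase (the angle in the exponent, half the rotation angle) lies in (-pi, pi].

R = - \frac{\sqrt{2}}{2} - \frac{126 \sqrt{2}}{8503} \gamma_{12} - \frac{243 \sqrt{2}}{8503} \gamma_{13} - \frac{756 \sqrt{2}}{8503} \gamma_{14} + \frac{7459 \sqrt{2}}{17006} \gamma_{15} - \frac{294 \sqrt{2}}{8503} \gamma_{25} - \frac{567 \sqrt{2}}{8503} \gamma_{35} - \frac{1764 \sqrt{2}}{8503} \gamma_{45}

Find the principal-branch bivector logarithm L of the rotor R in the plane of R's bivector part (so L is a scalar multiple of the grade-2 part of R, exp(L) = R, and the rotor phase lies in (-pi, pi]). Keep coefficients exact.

The scalar part of R is - \frac{\sqrt{2}}{2}, which fixes the principal-branch rotor phase; the unit plane is then the bivector part divided by the sine of that phase, and L is that plane scaled by the phase.
Concretely: cos(phase) = - \frac{\sqrt{2}}{2} gives phase = ±\frac{3 \pi}{4}, and since phase/sin(phase) is even the sign is immaterial: L = (phase/sin(phase)) * <R>_2 = (\frac{3 \sqrt{2} \pi}{4}) * <R>_2.
Answer: - \frac{189 \pi}{8503} \gamma_{12} - \frac{729 \pi}{17006} \gamma_{13} - \frac{1134 \pi}{8503} \gamma_{14} + \frac{22377 \pi}{34012} \gamma_{15} - \frac{441 \pi}{8503} \gamma_{25} - \frac{1701 \pi}{17006} \gamma_{35} - \frac{2646 \pi}{8503} \gamma_{45}


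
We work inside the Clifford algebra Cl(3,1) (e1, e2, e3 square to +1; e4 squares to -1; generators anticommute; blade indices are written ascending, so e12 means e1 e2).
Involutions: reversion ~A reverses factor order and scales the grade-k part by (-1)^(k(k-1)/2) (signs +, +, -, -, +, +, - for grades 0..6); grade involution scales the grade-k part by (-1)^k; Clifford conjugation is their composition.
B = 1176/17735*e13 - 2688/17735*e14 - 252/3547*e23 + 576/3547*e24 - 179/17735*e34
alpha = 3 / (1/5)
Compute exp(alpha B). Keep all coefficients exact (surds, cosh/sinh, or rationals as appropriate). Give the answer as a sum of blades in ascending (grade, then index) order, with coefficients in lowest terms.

B^2 term by term: the squares give (1176/17735)^2*(e13)^2 + (-2688/17735)^2*(e14)^2 + (-252/3547)^2*(e23)^2 + (576/3547)^2*(e24)^2 + (-179/17735)^2*(e34)^2 = 1382976/314530225*(-1) + 7225344/314530225*(+1) + 63504/12581209*(-1) + 331776/12581209*(+1) + 32041/314530225*(+1) = 1/25 (each basis 2-blade squares to minus the product of its generators' squares); cross terms between blades sharing an index anticommute and cancel; the commuting (index-disjoint) pairs give grade-4 terms 2*c*c'*(blade product), which cancel blade by blade — e1234: -1354752/62906045 + 1354752/62906045 = 0 — confirming B is simple. So B^2 = 1/25.
B^2 = 1/25 — the positive square puts this in the hyperbolic regime; l = 1/5, alpha*l = 3, so exp(alpha B) = cosh(3) + (sinh(3)/(1/5))*B = cosh(3) + (5*sinh(3))*B.
Answer: cosh(3) + 1176*sinh(3)/3547*e13 - 2688*sinh(3)/3547*e14 - 1260*sinh(3)/3547*e23 + 2880*sinh(3)/3547*e24 - 179*sinh(3)/3547*e34


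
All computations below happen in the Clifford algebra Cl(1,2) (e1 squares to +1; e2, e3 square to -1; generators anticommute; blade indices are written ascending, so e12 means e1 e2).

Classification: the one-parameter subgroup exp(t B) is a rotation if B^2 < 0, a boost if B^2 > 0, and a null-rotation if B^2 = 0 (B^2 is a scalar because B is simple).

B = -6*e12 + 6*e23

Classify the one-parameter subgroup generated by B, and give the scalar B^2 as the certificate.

B^2 term by term: the squares give (-6)^2*(e12)^2 + (6)^2*(e23)^2 = 36*(+1) + 36*(-1) = 0 (each basis 2-blade squares to minus the product of its generators' squares); cross terms between blades sharing an index anticommute and cancel. So B^2 = 0.
Answer: null-rotation, certificate B^2 = 0. The invariant at work: B^2 = 0 is unchanged by conjugation, hence its sign classifies the subgroup whatever basis B is written in.


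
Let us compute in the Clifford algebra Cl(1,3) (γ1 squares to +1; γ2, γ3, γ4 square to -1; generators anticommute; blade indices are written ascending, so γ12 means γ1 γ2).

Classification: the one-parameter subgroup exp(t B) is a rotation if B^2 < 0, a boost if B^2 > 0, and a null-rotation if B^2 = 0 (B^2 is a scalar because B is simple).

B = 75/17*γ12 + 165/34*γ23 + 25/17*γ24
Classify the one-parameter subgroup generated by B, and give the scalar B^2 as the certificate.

B^2 term by term: the squares give (75/17)^2*(γ12)^2 + (165/34)^2*(γ23)^2 + (25/17)^2*(γ24)^2 = 5625/289*(+1) + 27225/1156*(-1) + 625/289*(-1) = -25/4 (each basis 2-blade squares to minus the product of its generators' squares); cross terms between blades sharing an index anticommute and cancel. So B^2 = -25/4.
Answer: rotation, certificate B^2 = -25/4. The invariant at work: B^2 = -25/4 is unchanged by conjugation, hence its sign classifies the subgroup whatever basis B is written in.


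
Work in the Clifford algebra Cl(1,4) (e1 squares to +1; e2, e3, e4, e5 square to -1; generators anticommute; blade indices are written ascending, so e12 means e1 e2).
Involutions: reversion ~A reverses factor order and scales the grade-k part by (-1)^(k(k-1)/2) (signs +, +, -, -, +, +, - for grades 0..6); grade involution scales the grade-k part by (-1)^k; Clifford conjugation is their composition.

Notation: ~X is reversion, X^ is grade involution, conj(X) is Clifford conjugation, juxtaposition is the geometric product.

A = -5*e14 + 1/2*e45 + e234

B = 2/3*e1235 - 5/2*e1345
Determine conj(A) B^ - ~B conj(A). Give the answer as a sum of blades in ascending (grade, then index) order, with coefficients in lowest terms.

first term: -5/4*e13 + 25/2*e35 - 5/2*e125 + 2/3*e145 + 1/3*e1234 - 10/3*e2345
second term: -5/4*e13 + 25/2*e35 - 5/2*e125 + 2/3*e145 - 1/3*e1234 + 10/3*e2345
Answer: 2/3*e1234 - 20/3*e2345


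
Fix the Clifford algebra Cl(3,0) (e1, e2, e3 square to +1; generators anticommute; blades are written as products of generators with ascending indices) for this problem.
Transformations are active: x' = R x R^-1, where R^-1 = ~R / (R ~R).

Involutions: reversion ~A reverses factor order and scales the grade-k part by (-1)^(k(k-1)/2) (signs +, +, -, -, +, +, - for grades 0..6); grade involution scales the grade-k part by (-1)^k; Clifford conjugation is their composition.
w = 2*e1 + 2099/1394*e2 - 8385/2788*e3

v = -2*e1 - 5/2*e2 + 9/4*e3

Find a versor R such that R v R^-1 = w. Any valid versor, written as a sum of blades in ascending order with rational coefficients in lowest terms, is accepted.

Here q(v) = q(w) = 245/16; the classical choice R = v + w = -693/697*e2 - 528/697*e3 then realises v -> w under the sandwich.
Answer: -693/697*e2 - 528/697*e3


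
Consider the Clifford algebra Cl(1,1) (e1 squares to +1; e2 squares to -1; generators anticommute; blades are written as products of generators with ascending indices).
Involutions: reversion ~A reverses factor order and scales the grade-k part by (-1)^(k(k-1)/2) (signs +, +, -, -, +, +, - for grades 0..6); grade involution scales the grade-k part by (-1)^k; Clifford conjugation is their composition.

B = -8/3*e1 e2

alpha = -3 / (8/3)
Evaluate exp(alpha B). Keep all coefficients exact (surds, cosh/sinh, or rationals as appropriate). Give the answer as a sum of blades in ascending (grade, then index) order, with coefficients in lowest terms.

B^2 = (-8/3)^2*(e1 e2)^2 = 64/9*(+1) = 64/9 (a basis 2-blade squares to minus the product of its generators' squares).
B^2 = 64/9 — hyperbolic case — the even/odd split gives cosh and sinh: l = 8/3, alpha*l = -3, so exp(alpha B) = cosh(-3) + (sinh(-3)/(8/3))*B = cosh(3) + (-3*sinh(3)/8)*B.
Answer: cosh(3) + sinh(3)*e1 e2


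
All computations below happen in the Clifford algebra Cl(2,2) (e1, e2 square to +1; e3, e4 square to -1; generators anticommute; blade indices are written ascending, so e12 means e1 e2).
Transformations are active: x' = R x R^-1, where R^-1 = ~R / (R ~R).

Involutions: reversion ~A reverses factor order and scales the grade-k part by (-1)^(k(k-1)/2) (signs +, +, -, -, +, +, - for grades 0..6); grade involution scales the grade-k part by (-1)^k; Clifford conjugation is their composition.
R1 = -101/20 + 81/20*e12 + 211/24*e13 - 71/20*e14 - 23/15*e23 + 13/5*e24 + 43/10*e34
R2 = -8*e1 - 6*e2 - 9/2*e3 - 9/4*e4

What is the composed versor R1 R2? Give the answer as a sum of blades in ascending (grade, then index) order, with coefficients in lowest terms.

Distribute over the terms of R2 (each basis-blade product reordered to ascending indices, repeated generators contracted through their squares):
R1 (-8*e1) = 202/5*e1 + 162/5*e2 + 211/3*e3 - 142/5*e4 + 184/15*e123 - 104/5*e124 - 172/5*e134
R1 (-6*e2) = -243/10*e1 + 303/10*e2 - 46/5*e3 + 78/5*e4 + 211/4*e123 - 213/10*e124 - 129/5*e234
R1 (-9/2*e3) = 633/16*e1 - 69/10*e2 + 909/40*e3 - 387/20*e4 - 729/40*e123 - 639/40*e134 + 117/10*e234
R1 (-9/4*e4) = -639/80*e1 + 117/20*e2 + 387/40*e3 + 909/80*e4 - 729/80*e124 - 633/32*e134 + 69/20*e234
Summing the partial products and collecting blades:
Answer: 1907/40*e1 + 1233/20*e2 + 1403/15*e3 - 1663/80*e4 + 1123/24*e123 - 4097/80*e124 - 2245/32*e134 - 213/20*e234


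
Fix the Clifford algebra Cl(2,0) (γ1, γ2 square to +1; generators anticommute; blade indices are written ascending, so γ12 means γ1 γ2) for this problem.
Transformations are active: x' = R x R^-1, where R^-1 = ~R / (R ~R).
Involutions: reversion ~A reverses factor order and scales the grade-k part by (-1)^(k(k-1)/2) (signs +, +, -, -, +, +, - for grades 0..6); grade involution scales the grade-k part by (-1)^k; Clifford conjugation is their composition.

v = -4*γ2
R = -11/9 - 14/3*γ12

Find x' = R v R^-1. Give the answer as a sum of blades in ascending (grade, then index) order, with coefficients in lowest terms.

~R = -11/9 + 14/3*γ12, and R ~R = 1885/81, so R^-1 = ~R / (1885/81).
R v = 56/3*γ1 + 44/9*γ2
Answer: -3696/1885*γ1 + 6572/1885*γ2


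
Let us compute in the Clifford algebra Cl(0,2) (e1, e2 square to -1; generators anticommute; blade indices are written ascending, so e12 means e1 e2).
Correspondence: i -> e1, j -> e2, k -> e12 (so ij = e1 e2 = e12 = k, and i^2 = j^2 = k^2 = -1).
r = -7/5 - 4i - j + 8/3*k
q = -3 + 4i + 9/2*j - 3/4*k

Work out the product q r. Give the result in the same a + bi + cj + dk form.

In blades: q = -3 + 4*e1 + 9/2*e2 - 3/4*e12, r = -7/5 - 4*e1 - e2 + 8/3*e12.
Distribute q over r term by term (generator squares from the signature, products reordered to ascending indices): (-3)*r = 21/5 + 12*e1 + 3*e2 - 8*e12; (4*e1)*r = 16 - 28/5*e1 - 32/3*e2 - 4*e12; (9/2*e2)*r = 9/2 + 12*e1 - 63/10*e2 + 18*e12; (-3/4*e12)*r = 2 - 3/4*e1 + 3*e2 + 21/20*e12.
Sum: 267/10 + 353/20*e1 - 329/30*e2 + 141/20*e12; translating back through the correspondence:
Answer: 267/10 + 353/20*i - 329/30*j + 141/20*k


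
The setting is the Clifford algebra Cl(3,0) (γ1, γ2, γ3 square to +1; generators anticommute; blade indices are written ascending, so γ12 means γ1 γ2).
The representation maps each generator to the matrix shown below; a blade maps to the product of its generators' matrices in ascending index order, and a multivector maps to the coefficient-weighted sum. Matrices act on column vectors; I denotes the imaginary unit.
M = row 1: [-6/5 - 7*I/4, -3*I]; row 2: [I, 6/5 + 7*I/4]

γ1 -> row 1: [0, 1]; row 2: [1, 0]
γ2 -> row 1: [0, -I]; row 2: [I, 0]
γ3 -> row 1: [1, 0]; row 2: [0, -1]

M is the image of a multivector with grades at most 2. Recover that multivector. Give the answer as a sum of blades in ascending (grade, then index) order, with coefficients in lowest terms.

Method: 1, rho(γ1), rho(γ2), rho(γ3) form a trace-orthogonal basis of the 2x2 complex matrices (tr(X Y) = 2 if X = Y, else 0), so M = m0*1 + m1*rho(γ1) + m2*rho(γ2) + m3*rho(γ3) with m0 = tr(M)/2 = 0, m1 = tr(M rho(γ1))/2 = -I, m2 = tr(M rho(γ2))/2 = 2, m3 = tr(M rho(γ3))/2 = -6/5 - 7*I/4.
Multiplying table entries, the bivector images are rho(γ12) = I*rho(γ3), rho(γ13) = -I*rho(γ2), rho(γ23) = I*rho(γ1); with real blade coefficients the real parts of m0..m3 are the coefficients of 1, γ1, γ2, γ3 and the imaginary parts give the bivectors (γ23: Im m1, γ13: -Im m2, γ12: Im m3).
Answer: 2*γ2 - 6/5*γ3 - 7/4*γ12 - γ23


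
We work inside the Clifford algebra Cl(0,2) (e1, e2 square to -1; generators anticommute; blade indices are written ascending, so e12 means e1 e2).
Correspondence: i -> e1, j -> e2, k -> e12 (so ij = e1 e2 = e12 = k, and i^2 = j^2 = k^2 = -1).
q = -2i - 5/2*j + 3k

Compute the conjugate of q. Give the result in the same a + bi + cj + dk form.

In blades: q = -2*e1 - 5/2*e2 + 3*e12.
Conjugation here is Clifford conjugation: the scalar is fixed and the grade-1 and grade-2 blades all flip sign, giving 2*e1 + 5/2*e2 - 3*e12; translating back:
Answer: 2i + 5/2*j - 3k


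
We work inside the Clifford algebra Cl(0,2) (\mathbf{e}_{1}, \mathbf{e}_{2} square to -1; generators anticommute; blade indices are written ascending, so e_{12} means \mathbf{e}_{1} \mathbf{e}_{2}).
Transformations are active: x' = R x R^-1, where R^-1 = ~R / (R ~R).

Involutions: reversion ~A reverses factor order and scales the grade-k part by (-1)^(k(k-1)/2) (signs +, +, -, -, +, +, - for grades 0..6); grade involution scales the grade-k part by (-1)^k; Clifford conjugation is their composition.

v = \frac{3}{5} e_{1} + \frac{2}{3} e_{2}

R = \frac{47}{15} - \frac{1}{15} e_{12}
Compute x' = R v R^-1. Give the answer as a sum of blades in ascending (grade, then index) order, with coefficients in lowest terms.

~R = \frac{47}{15} + \frac{1}{15} e_{12}, and R ~R = \frac{442}{45}, so R^-1 = ~R / (\frac{442}{45}).
R v = \frac{433}{225} e_{1} + \frac{461}{225} e_{2}
Answer: \frac{10406}{16575} e_{1} + \frac{3539}{5525} e_{2}


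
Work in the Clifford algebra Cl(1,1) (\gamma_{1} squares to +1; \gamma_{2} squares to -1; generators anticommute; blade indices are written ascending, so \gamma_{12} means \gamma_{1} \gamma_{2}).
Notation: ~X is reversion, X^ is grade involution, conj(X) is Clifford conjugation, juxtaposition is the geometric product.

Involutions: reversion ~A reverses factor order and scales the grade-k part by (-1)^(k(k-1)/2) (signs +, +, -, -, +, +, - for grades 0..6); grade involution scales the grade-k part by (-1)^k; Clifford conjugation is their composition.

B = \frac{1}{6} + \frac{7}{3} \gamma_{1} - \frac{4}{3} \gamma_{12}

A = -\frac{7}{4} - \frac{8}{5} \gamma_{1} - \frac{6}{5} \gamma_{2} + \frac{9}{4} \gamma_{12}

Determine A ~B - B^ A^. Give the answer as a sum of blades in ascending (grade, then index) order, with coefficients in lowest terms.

first term: -\frac{41}{40} - \frac{119}{20} \gamma_{1} - \frac{91}{12} \gamma_{2} + \frac{101}{120} \gamma_{12}
second term: -\frac{281}{40} + \frac{119}{20} \gamma_{1} - \frac{35}{12} \gamma_{2} - \frac{11}{120} \gamma_{12}
Answer: 6 - \frac{119}{10} \gamma_{1} - \frac{14}{3} \gamma_{2} + \frac{14}{15} \gamma_{12}


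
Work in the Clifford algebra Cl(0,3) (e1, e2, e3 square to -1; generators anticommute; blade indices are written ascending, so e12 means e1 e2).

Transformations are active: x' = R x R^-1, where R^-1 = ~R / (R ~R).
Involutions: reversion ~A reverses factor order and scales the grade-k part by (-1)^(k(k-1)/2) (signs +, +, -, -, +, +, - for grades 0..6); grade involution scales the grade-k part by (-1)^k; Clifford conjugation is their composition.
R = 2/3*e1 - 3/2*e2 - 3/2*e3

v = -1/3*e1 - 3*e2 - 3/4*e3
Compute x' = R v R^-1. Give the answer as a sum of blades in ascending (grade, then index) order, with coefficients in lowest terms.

~R = 2/3*e1 - 3/2*e2 - 3/2*e3, and R ~R = -89/18, so R^-1 = ~R / (-89/18).
R v = -389/72 - 5/2*e12 - e13 - 27/8*e23
Answer: 478/267*e1 - 99/356*e2 - 225/89*e3


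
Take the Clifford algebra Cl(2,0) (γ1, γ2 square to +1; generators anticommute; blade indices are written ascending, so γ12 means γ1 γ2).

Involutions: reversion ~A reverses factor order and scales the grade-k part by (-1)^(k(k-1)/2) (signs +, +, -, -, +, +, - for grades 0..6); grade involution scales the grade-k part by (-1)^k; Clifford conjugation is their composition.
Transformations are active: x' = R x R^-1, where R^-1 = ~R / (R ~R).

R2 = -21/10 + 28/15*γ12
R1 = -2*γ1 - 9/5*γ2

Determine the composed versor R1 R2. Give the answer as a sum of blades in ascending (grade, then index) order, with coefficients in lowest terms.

Distribute over the terms of R1 (each basis-blade product reordered to ascending indices, repeated generators contracted through their squares):
(-2*γ1) R2 = 21/5*γ1 - 56/15*γ2
(-9/5*γ2) R2 = 84/25*γ1 + 189/50*γ2
Summing the partial products and collecting blades:
Answer: 189/25*γ1 + 7/150*γ2


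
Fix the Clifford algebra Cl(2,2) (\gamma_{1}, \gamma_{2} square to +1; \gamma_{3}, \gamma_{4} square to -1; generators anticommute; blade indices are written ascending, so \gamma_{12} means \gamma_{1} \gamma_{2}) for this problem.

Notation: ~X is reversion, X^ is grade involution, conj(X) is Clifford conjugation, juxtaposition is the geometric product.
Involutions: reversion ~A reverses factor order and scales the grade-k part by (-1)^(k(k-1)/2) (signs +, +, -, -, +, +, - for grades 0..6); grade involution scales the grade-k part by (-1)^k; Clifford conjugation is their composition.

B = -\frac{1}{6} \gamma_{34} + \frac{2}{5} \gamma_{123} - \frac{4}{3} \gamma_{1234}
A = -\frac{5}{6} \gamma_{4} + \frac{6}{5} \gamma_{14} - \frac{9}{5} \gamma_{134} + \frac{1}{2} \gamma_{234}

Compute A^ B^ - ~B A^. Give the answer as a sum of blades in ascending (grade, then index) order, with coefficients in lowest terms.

first term: \frac{29}{30} \gamma_{1} + \frac{139}{60} \gamma_{2} - \frac{5}{36} \gamma_{3} - \frac{1}{5} \gamma_{13} - \frac{1}{5} \gamma_{14} - \frac{8}{5} \gamma_{23} - \frac{18}{25} \gamma_{24} - \frac{10}{9} \gamma_{123} + \frac{12}{25} \gamma_{234} + \frac{1}{3} \gamma_{1234}
second term: -\frac{29}{30} \gamma_{1} - \frac{139}{60} \gamma_{2} - \frac{5}{36} \gamma_{3} - \frac{1}{5} \gamma_{13} + \frac{1}{5} \gamma_{14} - \frac{8}{5} \gamma_{23} + \frac{18}{25} \gamma_{24} + \frac{10}{9} \gamma_{123} - \frac{12}{25} \gamma_{234} - \frac{1}{3} \gamma_{1234}
Answer: \frac{29}{15} \gamma_{1} + \frac{139}{30} \gamma_{2} - \frac{2}{5} \gamma_{14} - \frac{36}{25} \gamma_{24} - \frac{20}{9} \gamma_{123} + \frac{24}{25} \gamma_{234} + \frac{2}{3} \gamma_{1234}


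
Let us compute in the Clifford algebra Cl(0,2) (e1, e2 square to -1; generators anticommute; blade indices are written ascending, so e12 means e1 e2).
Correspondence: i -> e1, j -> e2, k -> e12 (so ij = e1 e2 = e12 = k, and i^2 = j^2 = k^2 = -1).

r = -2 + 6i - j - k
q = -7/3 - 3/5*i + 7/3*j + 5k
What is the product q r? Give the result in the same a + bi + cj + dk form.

In blades: q = -7/3 - 3/5*e1 + 7/3*e2 + 5*e12, r = -2 + 6*e1 - e2 - e12.
Distribute q over r term by term (generator squares from the signature, products reordered to ascending indices): (-7/3)*r = 14/3 - 14*e1 + 7/3*e2 + 7/3*e12; (-3/5*e1)*r = 18/5 + 6/5*e1 - 3/5*e2 + 3/5*e12; (7/3*e2)*r = 7/3 - 7/3*e1 - 14/3*e2 - 14*e12; (5*e12)*r = 5 + 5*e1 + 30*e2 - 10*e12.
Sum: 78/5 - 152/15*e1 + 406/15*e2 - 316/15*e12; translating back through the correspondence:
Answer: 78/5 - 152/15*i + 406/15*j - 316/15*k


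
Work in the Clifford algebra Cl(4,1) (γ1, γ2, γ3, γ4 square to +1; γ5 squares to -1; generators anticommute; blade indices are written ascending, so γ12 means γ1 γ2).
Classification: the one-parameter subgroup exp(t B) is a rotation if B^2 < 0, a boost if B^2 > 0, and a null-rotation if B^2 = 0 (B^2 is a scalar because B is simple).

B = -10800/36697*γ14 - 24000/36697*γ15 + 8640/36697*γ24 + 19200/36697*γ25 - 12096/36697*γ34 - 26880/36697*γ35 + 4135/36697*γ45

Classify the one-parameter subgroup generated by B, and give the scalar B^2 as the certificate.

B^2 term by term: the squares give (-10800/36697)^2*(γ14)^2 + (-24000/36697)^2*(γ15)^2 + (8640/36697)^2*(γ24)^2 + (19200/36697)^2*(γ25)^2 + (-12096/36697)^2*(γ34)^2 + (-26880/36697)^2*(γ35)^2 + (4135/36697)^2*(γ45)^2 = 116640000/1346669809*(-1) + 576000000/1346669809*(+1) + 74649600/1346669809*(-1) + 368640000/1346669809*(+1) + 146313216/1346669809*(-1) + 722534400/1346669809*(+1) + 17098225/1346669809*(+1) = 1 (each basis 2-blade squares to minus the product of its generators' squares); cross terms between blades sharing an index anticommute and cancel; the commuting (index-disjoint) pairs give grade-4 terms 2*c*c'*(blade product), which cancel blade by blade — γ1245: 414720000/1346669809 - 414720000/1346669809 = 0; γ1345: -580608000/1346669809 + 580608000/1346669809 = 0; γ2345: 464486400/1346669809 - 464486400/1346669809 = 0 — confirming B is simple. So B^2 = 1.
Answer: boost, certificate B^2 = 1. The class reads off the invariant scalar 1 directly.


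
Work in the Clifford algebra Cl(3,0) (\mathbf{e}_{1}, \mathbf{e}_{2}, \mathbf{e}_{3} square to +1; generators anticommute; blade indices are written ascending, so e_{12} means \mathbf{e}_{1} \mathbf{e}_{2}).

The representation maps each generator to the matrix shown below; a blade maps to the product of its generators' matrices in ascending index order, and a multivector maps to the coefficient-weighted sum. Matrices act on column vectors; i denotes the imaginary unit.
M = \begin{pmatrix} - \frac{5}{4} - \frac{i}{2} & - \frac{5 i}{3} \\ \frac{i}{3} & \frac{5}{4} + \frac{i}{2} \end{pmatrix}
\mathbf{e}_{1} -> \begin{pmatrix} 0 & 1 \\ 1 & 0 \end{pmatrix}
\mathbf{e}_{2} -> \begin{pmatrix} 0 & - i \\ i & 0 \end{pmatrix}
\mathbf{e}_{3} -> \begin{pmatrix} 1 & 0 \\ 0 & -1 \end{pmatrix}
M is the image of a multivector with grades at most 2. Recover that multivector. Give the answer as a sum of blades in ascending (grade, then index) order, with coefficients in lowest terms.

Method: 1, rho(e_{1}), rho(e_{2}), rho(e_{3}) form a trace-orthogonal basis of the 2x2 complex matrices (tr(X Y) = 2 if X = Y, else 0), so M = m0*1 + m1*rho(e_{1}) + m2*rho(e_{2}) + m3*rho(e_{3}) with m0 = tr(M)/2 = 0, m1 = tr(M rho(e_{1}))/2 = - \frac{2 i}{3}, m2 = tr(M rho(e_{2}))/2 = 1, m3 = tr(M rho(e_{3}))/2 = - \frac{5}{4} - \frac{i}{2}.
Multiplying table entries, the bivector images are rho(e_{12}) = i*rho(e_{3}), rho(e_{13}) = -i*rho(e_{2}), rho(e_{23}) = i*rho(e_{1}); with real blade coefficients the real parts of m0..m3 are the coefficients of 1, e_{1}, e_{2}, e_{3} and the imaginary parts give the bivectors (e_{23}: Im m1, e_{13}: -Im m2, e_{12}: Im m3).
Answer: e_{2} - \frac{5}{4} e_{3} - \frac{1}{2} e_{12} - \frac{2}{3} e_{23}


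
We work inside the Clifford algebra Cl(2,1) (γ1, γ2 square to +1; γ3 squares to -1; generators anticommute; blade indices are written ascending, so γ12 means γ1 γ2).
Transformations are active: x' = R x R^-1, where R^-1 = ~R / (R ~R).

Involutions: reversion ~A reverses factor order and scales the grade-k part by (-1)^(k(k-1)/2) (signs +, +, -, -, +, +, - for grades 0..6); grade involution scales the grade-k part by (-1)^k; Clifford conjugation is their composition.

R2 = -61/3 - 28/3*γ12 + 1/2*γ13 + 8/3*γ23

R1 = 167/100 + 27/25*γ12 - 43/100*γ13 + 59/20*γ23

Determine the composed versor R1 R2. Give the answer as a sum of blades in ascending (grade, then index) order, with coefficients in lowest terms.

Distribute over the terms of R1 (each basis-blade product reordered to ascending indices, repeated generators contracted through their squares):
(167/100) R2 = -10187/300 - 1169/75*γ12 + 167/200*γ13 + 334/75*γ23
(27/25*γ12) R2 = 252/25 - 549/25*γ12 + 72/25*γ13 - 27/50*γ23
(-43/100*γ13) R2 = -43/200 - 86/75*γ12 + 2623/300*γ13 + 301/75*γ23
(59/20*γ23) R2 = 118/15 - 59/40*γ12 + 413/15*γ13 - 3599/60*γ23
Summing the partial products and collecting blades:
Answer: -649/40 - 24101/600*γ12 + 4799/120*γ13 - 15617/300*γ23


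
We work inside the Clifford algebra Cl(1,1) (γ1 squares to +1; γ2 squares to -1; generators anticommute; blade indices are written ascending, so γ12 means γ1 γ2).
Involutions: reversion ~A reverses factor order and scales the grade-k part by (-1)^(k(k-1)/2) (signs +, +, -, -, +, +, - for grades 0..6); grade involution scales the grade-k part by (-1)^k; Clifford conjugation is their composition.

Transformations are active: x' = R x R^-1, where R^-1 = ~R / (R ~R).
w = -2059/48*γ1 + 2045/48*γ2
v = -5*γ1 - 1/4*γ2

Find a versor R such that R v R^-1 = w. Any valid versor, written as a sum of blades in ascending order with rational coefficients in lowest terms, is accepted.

Reasoning: v^2 = w^2 = 399/16 since conjugation preserves the quadratic form; R = v + w = -2299/48*γ1 + 2033/48*γ2 is then valid when invertible, keeping its own part and reversing (v - w)/2.
Answer: -2299/48*γ1 + 2033/48*γ2


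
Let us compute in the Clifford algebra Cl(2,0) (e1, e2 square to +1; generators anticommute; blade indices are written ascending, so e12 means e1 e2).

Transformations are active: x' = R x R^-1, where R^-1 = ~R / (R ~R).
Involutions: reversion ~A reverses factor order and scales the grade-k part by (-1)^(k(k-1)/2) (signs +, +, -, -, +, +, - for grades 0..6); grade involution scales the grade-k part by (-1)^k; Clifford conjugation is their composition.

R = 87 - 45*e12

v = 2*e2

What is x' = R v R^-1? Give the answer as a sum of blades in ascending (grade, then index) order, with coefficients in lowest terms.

~R = 87 + 45*e12, and R ~R = 9594, so R^-1 = ~R / (9594).
R v = -90*e1 + 174*e2
Answer: -870/533*e1 + 616/533*e2


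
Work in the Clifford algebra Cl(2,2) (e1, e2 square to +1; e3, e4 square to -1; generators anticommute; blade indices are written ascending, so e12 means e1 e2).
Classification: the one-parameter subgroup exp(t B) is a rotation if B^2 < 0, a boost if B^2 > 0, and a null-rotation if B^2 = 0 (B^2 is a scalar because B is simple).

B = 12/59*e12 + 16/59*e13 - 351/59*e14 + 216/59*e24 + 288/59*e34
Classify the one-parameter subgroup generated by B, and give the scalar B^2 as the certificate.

B^2 term by term: the squares give (12/59)^2*(e12)^2 + (16/59)^2*(e13)^2 + (-351/59)^2*(e14)^2 + (216/59)^2*(e24)^2 + (288/59)^2*(e34)^2 = 144/3481*(-1) + 256/3481*(+1) + 123201/3481*(+1) + 46656/3481*(+1) + 82944/3481*(-1) = 25 (each basis 2-blade squares to minus the product of its generators' squares); cross terms between blades sharing an index anticommute and cancel; the commuting (index-disjoint) pairs give grade-4 terms 2*c*c'*(blade product), which cancel blade by blade — e1234: 6912/3481 - 6912/3481 = 0 — confirming B is simple. So B^2 = 25.
Answer: boost, certificate B^2 = 25. The invariant at work: B^2 = 25 is unchanged by conjugation, hence its sign classifies the subgroup whatever basis B is written in.


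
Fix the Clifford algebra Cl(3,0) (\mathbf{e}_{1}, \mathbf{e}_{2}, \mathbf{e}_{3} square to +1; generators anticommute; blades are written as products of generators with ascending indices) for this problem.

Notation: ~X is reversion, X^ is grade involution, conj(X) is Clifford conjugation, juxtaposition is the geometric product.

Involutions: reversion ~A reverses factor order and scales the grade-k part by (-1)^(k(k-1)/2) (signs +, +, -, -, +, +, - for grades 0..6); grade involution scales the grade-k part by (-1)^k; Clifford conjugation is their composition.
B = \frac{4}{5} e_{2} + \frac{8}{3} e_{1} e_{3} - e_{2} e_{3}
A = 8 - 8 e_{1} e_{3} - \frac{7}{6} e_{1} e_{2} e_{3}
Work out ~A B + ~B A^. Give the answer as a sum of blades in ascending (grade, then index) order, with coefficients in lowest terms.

first term: -\frac{64}{3} + \frac{7}{6} e_{1} + \frac{428}{45} e_{2} + 8 e_{1} e_{2} + \frac{102}{5} e_{1} e_{3} - 8 e_{2} e_{3} - \frac{32}{5} e_{1} e_{2} e_{3}
second term: -\frac{64}{3} - \frac{7}{6} e_{1} + \frac{148}{45} e_{2} - 8 e_{1} e_{2} - \frac{334}{15} e_{1} e_{3} + 8 e_{2} e_{3} + \frac{32}{5} e_{1} e_{2} e_{3}
Answer: -\frac{128}{3} + \frac{64}{5} e_{2} - \frac{28}{15} e_{1} e_{3}


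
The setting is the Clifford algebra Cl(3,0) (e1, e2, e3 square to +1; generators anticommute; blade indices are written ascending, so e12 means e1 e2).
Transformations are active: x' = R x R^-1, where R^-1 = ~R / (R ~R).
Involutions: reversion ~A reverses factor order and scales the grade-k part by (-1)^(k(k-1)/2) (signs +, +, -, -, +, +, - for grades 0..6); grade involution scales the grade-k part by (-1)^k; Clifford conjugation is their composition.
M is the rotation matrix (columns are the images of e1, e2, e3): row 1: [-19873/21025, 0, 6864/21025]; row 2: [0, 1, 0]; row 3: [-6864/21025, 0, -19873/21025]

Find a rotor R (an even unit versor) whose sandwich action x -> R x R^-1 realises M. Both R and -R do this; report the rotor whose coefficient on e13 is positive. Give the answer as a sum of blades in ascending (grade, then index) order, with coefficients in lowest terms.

Method: write R = a + b12*e12 + b13*e13 + b23*e23 with a^2 + b12^2 + b13^2 + b23^2 = 1 (so R^-1 = ~R). Expanding the columns R e_j ~R gives tr M = 4a^2 - 1 and, from the antisymmetric part, M21 - M12 = -4a*b12, M13 - M31 = 4a*b13, M32 - M23 = -4a*b23.
Here tr M = -18721/21025, so a^2 = (1 + tr M)/4 = 576/21025 and a = ±24/145. Taking a = 24/145: M21 - M12 = 0, M13 - M31 = 13728/21025, M32 - M23 = 0, giving b12 = 0, b13 = 143/145, b23 = 0, i.e. R = 24/145 + 143/145*e13.
Its e13 coefficient is already positive.
Answer: 24/145 + 143/145*e13. Sheet selection: the two-to-one cover makes ±R indistinguishable at the matrix level (trace -18721/21025), so uniqueness comes from the required sign on e13.


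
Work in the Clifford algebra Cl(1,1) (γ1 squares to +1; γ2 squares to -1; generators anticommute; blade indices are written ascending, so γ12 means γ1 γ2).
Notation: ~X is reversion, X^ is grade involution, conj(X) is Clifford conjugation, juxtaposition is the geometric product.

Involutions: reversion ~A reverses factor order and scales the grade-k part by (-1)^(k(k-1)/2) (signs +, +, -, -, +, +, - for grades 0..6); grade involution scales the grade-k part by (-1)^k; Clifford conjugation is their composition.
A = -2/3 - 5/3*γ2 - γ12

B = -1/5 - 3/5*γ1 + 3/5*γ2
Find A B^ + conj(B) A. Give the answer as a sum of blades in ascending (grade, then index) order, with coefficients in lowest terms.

first term: -13/15 - γ1 + 4/3*γ2 + 6/5*γ12
second term: -13/15 + 1/5*γ1 + 2/15*γ2 - 4/5*γ12
Answer: -26/15 - 4/5*γ1 + 22/15*γ2 + 2/5*γ12


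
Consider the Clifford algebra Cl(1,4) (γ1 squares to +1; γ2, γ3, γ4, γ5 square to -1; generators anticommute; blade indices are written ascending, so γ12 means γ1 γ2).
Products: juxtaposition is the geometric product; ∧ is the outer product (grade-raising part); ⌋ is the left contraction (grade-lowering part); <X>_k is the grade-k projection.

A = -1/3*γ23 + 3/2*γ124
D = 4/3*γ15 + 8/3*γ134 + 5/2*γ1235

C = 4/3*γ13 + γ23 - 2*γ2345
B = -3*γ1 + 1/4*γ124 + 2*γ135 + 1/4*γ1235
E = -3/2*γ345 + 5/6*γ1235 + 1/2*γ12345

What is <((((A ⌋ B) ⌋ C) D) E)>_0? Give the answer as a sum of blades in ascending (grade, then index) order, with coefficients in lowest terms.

step 1: -3/8 + 1/12*γ15
step 2: -1/2*γ13 - 3/8*γ23 + 3/4*γ2345
step 3: -4/3*γ4 + 15/8*γ14 + 15/16*γ15 + 5/4*γ25 + 2/3*γ35 + γ124 - 2*γ125 - γ1234 - 1/2*γ1235
step 4: 5/12 - 5/3*γ3 - 5/4*γ4 + 1/2*γ5 - 5/9*γ12 + 25/24*γ13 + 25/32*γ23 + γ34 + 5/2*γ35 - 5/6*γ45 + 13/12*γ124 - 3/2*γ125 + 25/32*γ134 - 45/16*γ135 + 45/32*γ234 + 15/16*γ235 - 5/6*γ345 - 3*γ1234 - 13/6*γ1235 - 25/16*γ2345 + 10/9*γ12345
step 5: 5/12
Answer: 5/12


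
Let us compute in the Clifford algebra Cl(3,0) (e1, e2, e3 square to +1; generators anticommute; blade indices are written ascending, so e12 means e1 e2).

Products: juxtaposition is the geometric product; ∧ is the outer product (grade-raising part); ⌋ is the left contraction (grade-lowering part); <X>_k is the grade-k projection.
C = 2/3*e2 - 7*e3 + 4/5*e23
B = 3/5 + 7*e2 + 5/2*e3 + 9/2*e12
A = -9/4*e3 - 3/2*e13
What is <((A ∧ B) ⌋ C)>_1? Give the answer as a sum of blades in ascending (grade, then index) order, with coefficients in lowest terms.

step 1: -27/20*e3 - 9/10*e13 + 63/4*e23 + 3/8*e123
step 2: -63/20 + 27/25*e2
step 3: 27/25*e2
Answer: 27/25*e2


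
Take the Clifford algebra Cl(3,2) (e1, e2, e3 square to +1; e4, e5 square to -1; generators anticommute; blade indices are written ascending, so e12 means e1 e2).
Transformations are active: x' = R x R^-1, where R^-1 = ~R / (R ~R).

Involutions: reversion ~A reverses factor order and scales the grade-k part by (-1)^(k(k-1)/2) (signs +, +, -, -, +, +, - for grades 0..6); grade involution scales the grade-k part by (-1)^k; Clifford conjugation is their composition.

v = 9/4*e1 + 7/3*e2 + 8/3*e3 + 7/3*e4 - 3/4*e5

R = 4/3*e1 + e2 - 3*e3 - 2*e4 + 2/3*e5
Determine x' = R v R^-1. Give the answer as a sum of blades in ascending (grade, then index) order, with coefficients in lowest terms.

~R = 4/3*e1 + e2 - 3*e3 - 2*e4 + 2/3*e5, and R ~R = 22/3, so R^-1 = ~R / (22/3).
R v = 5/2 + 31/36*e12 + 371/36*e13 + 137/18*e14 - 5/2*e15 + 29/3*e23 + 7*e24 - 83/36*e25 - 5/3*e34 + 17/36*e35 - 1/18*e45
Answer: -59/44*e1 - 109/66*e2 - 311/66*e3 - 122/33*e4 + 53/44*e5
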